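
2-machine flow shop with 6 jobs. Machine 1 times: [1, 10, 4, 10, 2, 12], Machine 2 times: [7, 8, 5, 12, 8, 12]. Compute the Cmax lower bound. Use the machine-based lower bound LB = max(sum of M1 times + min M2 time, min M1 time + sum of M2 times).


LB1 = sum(M1 times) + min(M2 times) = 39 + 5 = 44
LB2 = min(M1 times) + sum(M2 times) = 1 + 52 = 53
Lower bound = max(LB1, LB2) = max(44, 53) = 53

53


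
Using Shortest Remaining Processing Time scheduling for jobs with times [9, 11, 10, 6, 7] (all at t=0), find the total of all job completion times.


Since all jobs arrive at t=0, SRPT equals SPT ordering.
SPT order: [6, 7, 9, 10, 11]
Completion times:
  Job 1: p=6, C=6
  Job 2: p=7, C=13
  Job 3: p=9, C=22
  Job 4: p=10, C=32
  Job 5: p=11, C=43
Total completion time = 6 + 13 + 22 + 32 + 43 = 116

116


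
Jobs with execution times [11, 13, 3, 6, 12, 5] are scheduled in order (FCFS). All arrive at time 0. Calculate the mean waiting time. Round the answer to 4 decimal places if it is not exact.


FCFS order (as given): [11, 13, 3, 6, 12, 5]
Waiting times:
  Job 1: wait = 0
  Job 2: wait = 11
  Job 3: wait = 24
  Job 4: wait = 27
  Job 5: wait = 33
  Job 6: wait = 45
Sum of waiting times = 140
Average waiting time = 140/6 = 23.3333

23.3333


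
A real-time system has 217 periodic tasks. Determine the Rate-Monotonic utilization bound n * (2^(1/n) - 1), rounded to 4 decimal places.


Compute 2^(1/217) = 1.0031993336
Subtract 1: 1.0031993336 - 1 = 0.0031993336
Multiply by n: 217 * 0.0031993336 = 0.6942553912
Round to 4 dp: 0.6943

0.6943


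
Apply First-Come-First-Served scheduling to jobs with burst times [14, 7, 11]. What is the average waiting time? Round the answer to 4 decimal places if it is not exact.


FCFS order (as given): [14, 7, 11]
Waiting times:
  Job 1: wait = 0
  Job 2: wait = 14
  Job 3: wait = 21
Sum of waiting times = 35
Average waiting time = 35/3 = 11.6667

11.6667


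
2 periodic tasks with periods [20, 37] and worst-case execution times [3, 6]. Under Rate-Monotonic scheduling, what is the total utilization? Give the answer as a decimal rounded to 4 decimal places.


Compute individual utilizations (exact fractions):
  Task 1: C/T = 3/20 (approx. 0.15)
  Task 2: C/T = 6/37 (approx. 0.1622)
Total utilization U = 3/20 + 6/37 = 231/740
Rounded to 4 decimal places: U = 0.3122
RM (Liu & Layland) bound for 2 tasks = 0.828427; compare with U = 231/740 (approx. 0.312162)
U <= bound, so schedulable by RM sufficient condition.

0.3122


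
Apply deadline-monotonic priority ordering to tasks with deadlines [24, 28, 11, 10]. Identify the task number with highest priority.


Sort tasks by relative deadline (ascending):
  Task 4: deadline = 10
  Task 3: deadline = 11
  Task 1: deadline = 24
  Task 2: deadline = 28
Priority order (highest first): [4, 3, 1, 2]
Highest priority task = 4

4


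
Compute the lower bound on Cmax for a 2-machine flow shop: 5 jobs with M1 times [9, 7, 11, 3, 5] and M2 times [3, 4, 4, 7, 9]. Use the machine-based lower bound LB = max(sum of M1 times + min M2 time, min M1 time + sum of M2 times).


LB1 = sum(M1 times) + min(M2 times) = 35 + 3 = 38
LB2 = min(M1 times) + sum(M2 times) = 3 + 27 = 30
Lower bound = max(LB1, LB2) = max(38, 30) = 38

38


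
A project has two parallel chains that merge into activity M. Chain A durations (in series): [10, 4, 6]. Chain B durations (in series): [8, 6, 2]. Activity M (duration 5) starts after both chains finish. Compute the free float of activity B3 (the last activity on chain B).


ES(B3) = sum of predecessors on chain B = 14
EF(B3) = ES + duration = 14 + 2 = 16
Successor of B3 is M. ES(M) = max(sum(A), sum(B)) = max(20, 16) = 20
Free float = ES(successor) - EF(current) = 20 - 16 = 4

4


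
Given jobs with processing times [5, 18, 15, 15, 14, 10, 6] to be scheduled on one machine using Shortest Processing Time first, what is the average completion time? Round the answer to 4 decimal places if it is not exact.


Sort jobs by processing time (SPT order): [5, 6, 10, 14, 15, 15, 18]
Compute completion times sequentially:
  Job 1: processing = 5, completes at 5
  Job 2: processing = 6, completes at 11
  Job 3: processing = 10, completes at 21
  Job 4: processing = 14, completes at 35
  Job 5: processing = 15, completes at 50
  Job 6: processing = 15, completes at 65
  Job 7: processing = 18, completes at 83
Sum of completion times = 270
Average completion time = 270/7 = 38.5714

38.5714


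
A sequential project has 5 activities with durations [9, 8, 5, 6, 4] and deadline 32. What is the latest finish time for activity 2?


LF(activity 2) = deadline - sum of successor durations
Successors: activities 3 through 5 with durations [5, 6, 4]
Sum of successor durations = 15
LF = 32 - 15 = 17

17


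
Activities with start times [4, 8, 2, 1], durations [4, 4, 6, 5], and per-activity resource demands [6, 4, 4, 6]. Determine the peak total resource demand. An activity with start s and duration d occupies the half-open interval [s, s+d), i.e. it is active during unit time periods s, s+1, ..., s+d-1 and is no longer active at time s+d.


Each activity i is active on [start_i, start_i + duration_i).
Compute total resource usage per time slot:
  t=0: active resources = [], total = 0
  t=1: active resources = [6], total = 6
  t=2: active resources = [4, 6], total = 10
  t=3: active resources = [4, 6], total = 10
  t=4: active resources = [6, 4, 6], total = 16
  t=5: active resources = [6, 4, 6], total = 16
  t=6: active resources = [6, 4], total = 10
  t=7: active resources = [6, 4], total = 10
  t=8: active resources = [4], total = 4
  t=9: active resources = [4], total = 4
  t=10: active resources = [4], total = 4
  t=11: active resources = [4], total = 4
Peak resource demand = 16

16


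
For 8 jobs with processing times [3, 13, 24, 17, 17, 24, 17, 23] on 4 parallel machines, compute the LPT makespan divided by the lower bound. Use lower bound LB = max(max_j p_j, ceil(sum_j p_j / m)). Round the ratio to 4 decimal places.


LPT order: [24, 24, 23, 17, 17, 17, 13, 3]
Machine loads after assignment: [37, 27, 40, 34]
LPT makespan = 40
Lower bound = max(max_job, ceil(total/4)) = max(24, 35) = 35
Ratio = 40 / 35 = 1.1429

1.1429


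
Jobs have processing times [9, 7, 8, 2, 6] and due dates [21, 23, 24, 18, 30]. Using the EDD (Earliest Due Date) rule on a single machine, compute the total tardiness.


Sort by due date (EDD order): [(2, 18), (9, 21), (7, 23), (8, 24), (6, 30)]
Compute completion times and tardiness:
  Job 1: p=2, d=18, C=2, tardiness=max(0,2-18)=0
  Job 2: p=9, d=21, C=11, tardiness=max(0,11-21)=0
  Job 3: p=7, d=23, C=18, tardiness=max(0,18-23)=0
  Job 4: p=8, d=24, C=26, tardiness=max(0,26-24)=2
  Job 5: p=6, d=30, C=32, tardiness=max(0,32-30)=2
Total tardiness = 4

4


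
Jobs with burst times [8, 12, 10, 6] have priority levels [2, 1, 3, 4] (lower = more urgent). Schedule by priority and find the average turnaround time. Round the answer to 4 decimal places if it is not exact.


Sort by priority (ascending = highest first):
Order: [(1, 12), (2, 8), (3, 10), (4, 6)]
Completion times:
  Priority 1, burst=12, C=12
  Priority 2, burst=8, C=20
  Priority 3, burst=10, C=30
  Priority 4, burst=6, C=36
Average turnaround = 98/4 = 24.5

24.5


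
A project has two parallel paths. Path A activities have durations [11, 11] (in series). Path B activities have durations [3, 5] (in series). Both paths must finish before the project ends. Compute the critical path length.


Path A total = 11 + 11 = 22
Path B total = 3 + 5 = 8
Critical path = longest path = max(22, 8) = 22

22


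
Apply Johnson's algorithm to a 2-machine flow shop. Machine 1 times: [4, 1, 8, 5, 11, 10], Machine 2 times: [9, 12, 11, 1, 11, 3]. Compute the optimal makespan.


Apply Johnson's rule:
  Group 1 (a <= b): [(2, 1, 12), (1, 4, 9), (3, 8, 11), (5, 11, 11)]
  Group 2 (a > b): [(6, 10, 3), (4, 5, 1)]
Optimal job order: [2, 1, 3, 5, 6, 4]
Schedule:
  Job 2: M1 done at 1, M2 done at 13
  Job 1: M1 done at 5, M2 done at 22
  Job 3: M1 done at 13, M2 done at 33
  Job 5: M1 done at 24, M2 done at 44
  Job 6: M1 done at 34, M2 done at 47
  Job 4: M1 done at 39, M2 done at 48
Makespan = 48

48


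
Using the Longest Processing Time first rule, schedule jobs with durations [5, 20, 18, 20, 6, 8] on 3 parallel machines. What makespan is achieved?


Sort jobs in decreasing order (LPT): [20, 20, 18, 8, 6, 5]
Assign each job to the least loaded machine:
  Machine 1: jobs [20, 6], load = 26
  Machine 2: jobs [20, 5], load = 25
  Machine 3: jobs [18, 8], load = 26
Makespan = max load = 26

26


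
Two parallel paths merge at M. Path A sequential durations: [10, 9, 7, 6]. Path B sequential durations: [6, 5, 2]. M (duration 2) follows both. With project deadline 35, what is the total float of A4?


Forward pass: ES(A4) = sum of predecessors on chain A = 26
EF = ES + duration = 26 + 6 = 32
Backward pass: LF(M) = deadline = 35; LS(M) = 35 - 2 = 33
LF(A4) = LS(M) - sum(successors on chain A) = 33 - 0 = 33
LS = LF - duration = 33 - 6 = 27
Total float = LS - ES = 27 - 26 = 1

1


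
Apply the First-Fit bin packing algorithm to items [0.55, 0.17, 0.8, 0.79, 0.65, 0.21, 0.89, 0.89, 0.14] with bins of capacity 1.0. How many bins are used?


Place items sequentially using First-Fit:
  Item 0.55 -> new Bin 1
  Item 0.17 -> Bin 1 (now 0.72)
  Item 0.8 -> new Bin 2
  Item 0.79 -> new Bin 3
  Item 0.65 -> new Bin 4
  Item 0.21 -> Bin 1 (now 0.93)
  Item 0.89 -> new Bin 5
  Item 0.89 -> new Bin 6
  Item 0.14 -> Bin 2 (now 0.94)
Total bins used = 6

6


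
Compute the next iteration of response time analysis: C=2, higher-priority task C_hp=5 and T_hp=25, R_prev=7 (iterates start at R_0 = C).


R_next = C + ceil(R_prev / T_hp) * C_hp
ceil(7 / 25) = ceil(0.28) = 1
Interference = 1 * 5 = 5
R_next = 2 + 5 = 7
R_next = R_prev, so the iteration has converged (response time = 7).

7


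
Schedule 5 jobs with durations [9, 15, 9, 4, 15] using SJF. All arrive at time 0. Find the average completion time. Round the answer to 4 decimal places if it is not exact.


SJF order (ascending): [4, 9, 9, 15, 15]
Completion times:
  Job 1: burst=4, C=4
  Job 2: burst=9, C=13
  Job 3: burst=9, C=22
  Job 4: burst=15, C=37
  Job 5: burst=15, C=52
Average completion = 128/5 = 25.6

25.6


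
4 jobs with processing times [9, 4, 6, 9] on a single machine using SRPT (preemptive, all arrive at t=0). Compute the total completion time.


Since all jobs arrive at t=0, SRPT equals SPT ordering.
SPT order: [4, 6, 9, 9]
Completion times:
  Job 1: p=4, C=4
  Job 2: p=6, C=10
  Job 3: p=9, C=19
  Job 4: p=9, C=28
Total completion time = 4 + 10 + 19 + 28 = 61

61


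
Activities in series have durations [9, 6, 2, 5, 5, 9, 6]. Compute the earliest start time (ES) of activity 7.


Activity 7 starts after activities 1 through 6 complete.
Predecessor durations: [9, 6, 2, 5, 5, 9]
ES = 9 + 6 + 2 + 5 + 5 + 9 = 36

36


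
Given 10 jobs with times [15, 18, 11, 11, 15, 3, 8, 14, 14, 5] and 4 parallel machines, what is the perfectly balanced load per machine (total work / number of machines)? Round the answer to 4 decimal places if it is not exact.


Total processing time = 15 + 18 + 11 + 11 + 15 + 3 + 8 + 14 + 14 + 5 = 114
Number of machines = 4
Ideal balanced load = 114 / 4 = 28.5

28.5


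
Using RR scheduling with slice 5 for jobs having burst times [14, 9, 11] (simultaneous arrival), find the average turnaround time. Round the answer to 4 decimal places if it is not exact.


Time quantum = 5
Execution trace:
  J1 runs 5 units, time = 5
  J2 runs 5 units, time = 10
  J3 runs 5 units, time = 15
  J1 runs 5 units, time = 20
  J2 runs 4 units, time = 24
  J3 runs 5 units, time = 29
  J1 runs 4 units, time = 33
  J3 runs 1 units, time = 34
Finish times: [33, 24, 34]
Average turnaround = 91/3 = 30.3333

30.3333


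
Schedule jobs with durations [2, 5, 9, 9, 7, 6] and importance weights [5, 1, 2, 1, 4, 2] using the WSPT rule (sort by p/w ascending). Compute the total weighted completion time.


Compute p/w ratios and sort ascending (WSPT): [(2, 5), (7, 4), (6, 2), (9, 2), (5, 1), (9, 1)]
Compute weighted completion times:
  Job (p=2,w=5): C=2, w*C=5*2=10
  Job (p=7,w=4): C=9, w*C=4*9=36
  Job (p=6,w=2): C=15, w*C=2*15=30
  Job (p=9,w=2): C=24, w*C=2*24=48
  Job (p=5,w=1): C=29, w*C=1*29=29
  Job (p=9,w=1): C=38, w*C=1*38=38
Total weighted completion time = 191

191


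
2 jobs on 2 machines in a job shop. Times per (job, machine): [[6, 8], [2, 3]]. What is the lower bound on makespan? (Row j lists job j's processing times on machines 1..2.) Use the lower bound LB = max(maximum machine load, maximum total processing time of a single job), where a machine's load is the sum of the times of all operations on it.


Machine loads:
  Machine 1: 6 + 2 = 8
  Machine 2: 8 + 3 = 11
Max machine load = 11
Job totals:
  Job 1: 14
  Job 2: 5
Max job total = 14
Lower bound = max(11, 14) = 14

14


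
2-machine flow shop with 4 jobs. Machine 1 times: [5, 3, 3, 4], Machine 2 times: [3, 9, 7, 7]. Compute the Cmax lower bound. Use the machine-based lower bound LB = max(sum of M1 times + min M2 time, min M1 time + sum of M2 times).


LB1 = sum(M1 times) + min(M2 times) = 15 + 3 = 18
LB2 = min(M1 times) + sum(M2 times) = 3 + 26 = 29
Lower bound = max(LB1, LB2) = max(18, 29) = 29

29


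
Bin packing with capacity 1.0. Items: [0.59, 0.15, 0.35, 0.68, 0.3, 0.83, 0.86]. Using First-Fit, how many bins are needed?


Place items sequentially using First-Fit:
  Item 0.59 -> new Bin 1
  Item 0.15 -> Bin 1 (now 0.74)
  Item 0.35 -> new Bin 2
  Item 0.68 -> new Bin 3
  Item 0.3 -> Bin 2 (now 0.65)
  Item 0.83 -> new Bin 4
  Item 0.86 -> new Bin 5
Total bins used = 5

5


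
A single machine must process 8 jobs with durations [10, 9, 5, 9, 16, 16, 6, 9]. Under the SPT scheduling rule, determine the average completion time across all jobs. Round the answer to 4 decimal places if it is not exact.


Sort jobs by processing time (SPT order): [5, 6, 9, 9, 9, 10, 16, 16]
Compute completion times sequentially:
  Job 1: processing = 5, completes at 5
  Job 2: processing = 6, completes at 11
  Job 3: processing = 9, completes at 20
  Job 4: processing = 9, completes at 29
  Job 5: processing = 9, completes at 38
  Job 6: processing = 10, completes at 48
  Job 7: processing = 16, completes at 64
  Job 8: processing = 16, completes at 80
Sum of completion times = 295
Average completion time = 295/8 = 36.875

36.875


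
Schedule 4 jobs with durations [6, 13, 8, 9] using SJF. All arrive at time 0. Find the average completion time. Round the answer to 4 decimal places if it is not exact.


SJF order (ascending): [6, 8, 9, 13]
Completion times:
  Job 1: burst=6, C=6
  Job 2: burst=8, C=14
  Job 3: burst=9, C=23
  Job 4: burst=13, C=36
Average completion = 79/4 = 19.75

19.75


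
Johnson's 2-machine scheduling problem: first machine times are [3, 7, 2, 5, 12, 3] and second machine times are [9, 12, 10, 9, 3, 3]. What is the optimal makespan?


Apply Johnson's rule:
  Group 1 (a <= b): [(3, 2, 10), (1, 3, 9), (6, 3, 3), (4, 5, 9), (2, 7, 12)]
  Group 2 (a > b): [(5, 12, 3)]
Optimal job order: [3, 1, 6, 4, 2, 5]
Schedule:
  Job 3: M1 done at 2, M2 done at 12
  Job 1: M1 done at 5, M2 done at 21
  Job 6: M1 done at 8, M2 done at 24
  Job 4: M1 done at 13, M2 done at 33
  Job 2: M1 done at 20, M2 done at 45
  Job 5: M1 done at 32, M2 done at 48
Makespan = 48

48


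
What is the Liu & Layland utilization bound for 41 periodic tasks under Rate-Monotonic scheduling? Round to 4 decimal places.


Compute 2^(1/41) = 1.0170497444
Subtract 1: 1.0170497444 - 1 = 0.0170497444
Multiply by n: 41 * 0.0170497444 = 0.6990395204
Round to 4 dp: 0.6990

0.6990


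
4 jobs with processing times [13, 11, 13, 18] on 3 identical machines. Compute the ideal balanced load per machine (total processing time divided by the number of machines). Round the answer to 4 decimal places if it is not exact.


Total processing time = 13 + 11 + 13 + 18 = 55
Number of machines = 3
Ideal balanced load = 55 / 3 = 18.3333

18.3333


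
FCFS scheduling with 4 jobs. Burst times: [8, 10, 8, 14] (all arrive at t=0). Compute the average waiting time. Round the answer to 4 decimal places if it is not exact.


FCFS order (as given): [8, 10, 8, 14]
Waiting times:
  Job 1: wait = 0
  Job 2: wait = 8
  Job 3: wait = 18
  Job 4: wait = 26
Sum of waiting times = 52
Average waiting time = 52/4 = 13.0

13.0


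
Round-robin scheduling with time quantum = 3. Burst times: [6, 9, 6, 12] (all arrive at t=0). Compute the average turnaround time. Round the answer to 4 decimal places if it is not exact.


Time quantum = 3
Execution trace:
  J1 runs 3 units, time = 3
  J2 runs 3 units, time = 6
  J3 runs 3 units, time = 9
  J4 runs 3 units, time = 12
  J1 runs 3 units, time = 15
  J2 runs 3 units, time = 18
  J3 runs 3 units, time = 21
  J4 runs 3 units, time = 24
  J2 runs 3 units, time = 27
  J4 runs 3 units, time = 30
  J4 runs 3 units, time = 33
Finish times: [15, 27, 21, 33]
Average turnaround = 96/4 = 24.0

24.0


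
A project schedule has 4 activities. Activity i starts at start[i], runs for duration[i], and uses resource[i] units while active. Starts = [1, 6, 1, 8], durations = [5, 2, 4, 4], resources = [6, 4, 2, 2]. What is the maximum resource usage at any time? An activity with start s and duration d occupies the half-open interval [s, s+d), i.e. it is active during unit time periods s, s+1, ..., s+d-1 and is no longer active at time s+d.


Each activity i is active on [start_i, start_i + duration_i).
Compute total resource usage per time slot:
  t=0: active resources = [], total = 0
  t=1: active resources = [6, 2], total = 8
  t=2: active resources = [6, 2], total = 8
  t=3: active resources = [6, 2], total = 8
  t=4: active resources = [6, 2], total = 8
  t=5: active resources = [6], total = 6
  t=6: active resources = [4], total = 4
  t=7: active resources = [4], total = 4
  t=8: active resources = [2], total = 2
  t=9: active resources = [2], total = 2
  t=10: active resources = [2], total = 2
  t=11: active resources = [2], total = 2
Peak resource demand = 8

8


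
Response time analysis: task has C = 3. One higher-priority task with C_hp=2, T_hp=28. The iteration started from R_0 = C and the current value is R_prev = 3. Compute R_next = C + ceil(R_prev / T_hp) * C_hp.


R_next = C + ceil(R_prev / T_hp) * C_hp
ceil(3 / 28) = ceil(0.1071) = 1
Interference = 1 * 2 = 2
R_next = 3 + 2 = 5

5


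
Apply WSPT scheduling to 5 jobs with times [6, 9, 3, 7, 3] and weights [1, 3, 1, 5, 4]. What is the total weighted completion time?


Compute p/w ratios and sort ascending (WSPT): [(3, 4), (7, 5), (9, 3), (3, 1), (6, 1)]
Compute weighted completion times:
  Job (p=3,w=4): C=3, w*C=4*3=12
  Job (p=7,w=5): C=10, w*C=5*10=50
  Job (p=9,w=3): C=19, w*C=3*19=57
  Job (p=3,w=1): C=22, w*C=1*22=22
  Job (p=6,w=1): C=28, w*C=1*28=28
Total weighted completion time = 169

169


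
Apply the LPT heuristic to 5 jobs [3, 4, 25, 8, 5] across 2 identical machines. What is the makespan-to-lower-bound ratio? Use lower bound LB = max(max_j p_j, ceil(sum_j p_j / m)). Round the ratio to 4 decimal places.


LPT order: [25, 8, 5, 4, 3]
Machine loads after assignment: [25, 20]
LPT makespan = 25
Lower bound = max(max_job, ceil(total/2)) = max(25, 23) = 25
Ratio = 25 / 25 = 1.0

1.0


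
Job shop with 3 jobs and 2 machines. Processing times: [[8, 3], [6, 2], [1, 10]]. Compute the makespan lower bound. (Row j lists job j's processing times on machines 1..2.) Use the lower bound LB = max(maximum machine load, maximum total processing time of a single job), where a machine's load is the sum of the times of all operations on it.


Machine loads:
  Machine 1: 8 + 6 + 1 = 15
  Machine 2: 3 + 2 + 10 = 15
Max machine load = 15
Job totals:
  Job 1: 11
  Job 2: 8
  Job 3: 11
Max job total = 11
Lower bound = max(15, 11) = 15

15


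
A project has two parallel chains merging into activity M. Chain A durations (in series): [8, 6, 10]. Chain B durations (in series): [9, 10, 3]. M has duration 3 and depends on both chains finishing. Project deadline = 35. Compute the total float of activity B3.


Forward pass: ES(B3) = sum of predecessors on chain B = 19
EF = ES + duration = 19 + 3 = 22
Backward pass: LF(M) = deadline = 35; LS(M) = 35 - 3 = 32
LF(B3) = LS(M) - sum(successors on chain B) = 32 - 0 = 32
LS = LF - duration = 32 - 3 = 29
Total float = LS - ES = 29 - 19 = 10

10


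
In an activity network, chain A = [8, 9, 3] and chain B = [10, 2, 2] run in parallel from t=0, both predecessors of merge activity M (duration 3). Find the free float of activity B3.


ES(B3) = sum of predecessors on chain B = 12
EF(B3) = ES + duration = 12 + 2 = 14
Successor of B3 is M. ES(M) = max(sum(A), sum(B)) = max(20, 14) = 20
Free float = ES(successor) - EF(current) = 20 - 14 = 6

6


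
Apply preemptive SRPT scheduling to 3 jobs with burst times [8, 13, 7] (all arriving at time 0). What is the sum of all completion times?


Since all jobs arrive at t=0, SRPT equals SPT ordering.
SPT order: [7, 8, 13]
Completion times:
  Job 1: p=7, C=7
  Job 2: p=8, C=15
  Job 3: p=13, C=28
Total completion time = 7 + 15 + 28 = 50

50


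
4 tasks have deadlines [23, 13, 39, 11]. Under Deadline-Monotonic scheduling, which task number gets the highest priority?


Sort tasks by relative deadline (ascending):
  Task 4: deadline = 11
  Task 2: deadline = 13
  Task 1: deadline = 23
  Task 3: deadline = 39
Priority order (highest first): [4, 2, 1, 3]
Highest priority task = 4

4


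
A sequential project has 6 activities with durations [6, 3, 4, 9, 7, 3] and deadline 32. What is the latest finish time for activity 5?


LF(activity 5) = deadline - sum of successor durations
Successors: activities 6 through 6 with durations [3]
Sum of successor durations = 3
LF = 32 - 3 = 29

29


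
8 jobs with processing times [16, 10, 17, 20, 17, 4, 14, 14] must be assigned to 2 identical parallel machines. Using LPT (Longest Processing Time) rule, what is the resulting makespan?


Sort jobs in decreasing order (LPT): [20, 17, 17, 16, 14, 14, 10, 4]
Assign each job to the least loaded machine:
  Machine 1: jobs [20, 16, 14, 4], load = 54
  Machine 2: jobs [17, 17, 14, 10], load = 58
Makespan = max load = 58

58


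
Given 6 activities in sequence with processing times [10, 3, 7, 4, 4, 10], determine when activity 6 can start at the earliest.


Activity 6 starts after activities 1 through 5 complete.
Predecessor durations: [10, 3, 7, 4, 4]
ES = 10 + 3 + 7 + 4 + 4 = 28

28


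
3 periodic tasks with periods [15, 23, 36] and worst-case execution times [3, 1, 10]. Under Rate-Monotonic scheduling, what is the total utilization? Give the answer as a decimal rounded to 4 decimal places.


Compute individual utilizations (exact fractions):
  Task 1: C/T = 3/15 = 1/5 (approx. 0.2)
  Task 2: C/T = 1/23 (approx. 0.0435)
  Task 3: C/T = 10/36 = 5/18 (approx. 0.2778)
Total utilization U = 1/5 + 1/23 + 5/18 = 1079/2070
Rounded to 4 decimal places: U = 0.5213
RM (Liu & Layland) bound for 3 tasks = 0.779763; compare with U = 1079/2070 (approx. 0.521256)
U <= bound, so schedulable by RM sufficient condition.

0.5213


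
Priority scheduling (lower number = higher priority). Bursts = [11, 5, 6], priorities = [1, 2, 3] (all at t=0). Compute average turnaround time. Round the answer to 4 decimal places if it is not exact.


Sort by priority (ascending = highest first):
Order: [(1, 11), (2, 5), (3, 6)]
Completion times:
  Priority 1, burst=11, C=11
  Priority 2, burst=5, C=16
  Priority 3, burst=6, C=22
Average turnaround = 49/3 = 16.3333

16.3333


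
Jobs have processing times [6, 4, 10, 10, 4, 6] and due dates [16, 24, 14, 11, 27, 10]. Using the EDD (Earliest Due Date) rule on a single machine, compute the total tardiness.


Sort by due date (EDD order): [(6, 10), (10, 11), (10, 14), (6, 16), (4, 24), (4, 27)]
Compute completion times and tardiness:
  Job 1: p=6, d=10, C=6, tardiness=max(0,6-10)=0
  Job 2: p=10, d=11, C=16, tardiness=max(0,16-11)=5
  Job 3: p=10, d=14, C=26, tardiness=max(0,26-14)=12
  Job 4: p=6, d=16, C=32, tardiness=max(0,32-16)=16
  Job 5: p=4, d=24, C=36, tardiness=max(0,36-24)=12
  Job 6: p=4, d=27, C=40, tardiness=max(0,40-27)=13
Total tardiness = 58

58


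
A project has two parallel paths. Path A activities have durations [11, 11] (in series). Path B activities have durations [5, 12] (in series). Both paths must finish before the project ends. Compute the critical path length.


Path A total = 11 + 11 = 22
Path B total = 5 + 12 = 17
Critical path = longest path = max(22, 17) = 22

22


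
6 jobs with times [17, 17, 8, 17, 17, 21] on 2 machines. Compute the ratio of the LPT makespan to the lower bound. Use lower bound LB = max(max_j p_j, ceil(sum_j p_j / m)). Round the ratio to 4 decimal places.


LPT order: [21, 17, 17, 17, 17, 8]
Machine loads after assignment: [46, 51]
LPT makespan = 51
Lower bound = max(max_job, ceil(total/2)) = max(21, 49) = 49
Ratio = 51 / 49 = 1.0408

1.0408


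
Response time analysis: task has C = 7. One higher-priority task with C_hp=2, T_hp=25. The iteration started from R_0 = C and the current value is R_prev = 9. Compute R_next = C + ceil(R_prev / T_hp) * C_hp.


R_next = C + ceil(R_prev / T_hp) * C_hp
ceil(9 / 25) = ceil(0.36) = 1
Interference = 1 * 2 = 2
R_next = 7 + 2 = 9
R_next = R_prev, so the iteration has converged (response time = 9).

9


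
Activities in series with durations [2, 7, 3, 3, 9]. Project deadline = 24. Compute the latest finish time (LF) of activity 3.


LF(activity 3) = deadline - sum of successor durations
Successors: activities 4 through 5 with durations [3, 9]
Sum of successor durations = 12
LF = 24 - 12 = 12

12


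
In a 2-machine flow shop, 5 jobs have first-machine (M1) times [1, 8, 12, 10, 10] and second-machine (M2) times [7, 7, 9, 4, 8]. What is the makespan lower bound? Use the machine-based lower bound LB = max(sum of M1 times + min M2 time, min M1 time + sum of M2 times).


LB1 = sum(M1 times) + min(M2 times) = 41 + 4 = 45
LB2 = min(M1 times) + sum(M2 times) = 1 + 35 = 36
Lower bound = max(LB1, LB2) = max(45, 36) = 45

45


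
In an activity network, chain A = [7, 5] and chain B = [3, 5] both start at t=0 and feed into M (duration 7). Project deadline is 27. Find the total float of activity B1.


Forward pass: ES(B1) = sum of predecessors on chain B = 0
EF = ES + duration = 0 + 3 = 3
Backward pass: LF(M) = deadline = 27; LS(M) = 27 - 7 = 20
LF(B1) = LS(M) - sum(successors on chain B) = 20 - 5 = 15
LS = LF - duration = 15 - 3 = 12
Total float = LS - ES = 12 - 0 = 12

12


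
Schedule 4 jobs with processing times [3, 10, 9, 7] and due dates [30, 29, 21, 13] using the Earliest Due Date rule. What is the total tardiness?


Sort by due date (EDD order): [(7, 13), (9, 21), (10, 29), (3, 30)]
Compute completion times and tardiness:
  Job 1: p=7, d=13, C=7, tardiness=max(0,7-13)=0
  Job 2: p=9, d=21, C=16, tardiness=max(0,16-21)=0
  Job 3: p=10, d=29, C=26, tardiness=max(0,26-29)=0
  Job 4: p=3, d=30, C=29, tardiness=max(0,29-30)=0
Total tardiness = 0

0


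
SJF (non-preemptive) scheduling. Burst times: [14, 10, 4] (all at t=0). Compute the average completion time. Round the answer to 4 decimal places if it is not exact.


SJF order (ascending): [4, 10, 14]
Completion times:
  Job 1: burst=4, C=4
  Job 2: burst=10, C=14
  Job 3: burst=14, C=28
Average completion = 46/3 = 15.3333

15.3333


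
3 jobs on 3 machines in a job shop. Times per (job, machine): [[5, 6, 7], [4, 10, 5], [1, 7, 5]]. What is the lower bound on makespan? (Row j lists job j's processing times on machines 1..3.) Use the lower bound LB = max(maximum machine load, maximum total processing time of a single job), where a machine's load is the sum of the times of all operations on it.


Machine loads:
  Machine 1: 5 + 4 + 1 = 10
  Machine 2: 6 + 10 + 7 = 23
  Machine 3: 7 + 5 + 5 = 17
Max machine load = 23
Job totals:
  Job 1: 18
  Job 2: 19
  Job 3: 13
Max job total = 19
Lower bound = max(23, 19) = 23

23


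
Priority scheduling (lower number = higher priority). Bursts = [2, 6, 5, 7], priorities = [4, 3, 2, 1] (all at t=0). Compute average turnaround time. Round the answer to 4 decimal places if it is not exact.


Sort by priority (ascending = highest first):
Order: [(1, 7), (2, 5), (3, 6), (4, 2)]
Completion times:
  Priority 1, burst=7, C=7
  Priority 2, burst=5, C=12
  Priority 3, burst=6, C=18
  Priority 4, burst=2, C=20
Average turnaround = 57/4 = 14.25

14.25


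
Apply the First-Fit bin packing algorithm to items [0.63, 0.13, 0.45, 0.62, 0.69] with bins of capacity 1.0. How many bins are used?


Place items sequentially using First-Fit:
  Item 0.63 -> new Bin 1
  Item 0.13 -> Bin 1 (now 0.76)
  Item 0.45 -> new Bin 2
  Item 0.62 -> new Bin 3
  Item 0.69 -> new Bin 4
Total bins used = 4

4


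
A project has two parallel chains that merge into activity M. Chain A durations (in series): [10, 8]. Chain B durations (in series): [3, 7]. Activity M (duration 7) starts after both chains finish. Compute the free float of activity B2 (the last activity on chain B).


ES(B2) = sum of predecessors on chain B = 3
EF(B2) = ES + duration = 3 + 7 = 10
Successor of B2 is M. ES(M) = max(sum(A), sum(B)) = max(18, 10) = 18
Free float = ES(successor) - EF(current) = 18 - 10 = 8

8


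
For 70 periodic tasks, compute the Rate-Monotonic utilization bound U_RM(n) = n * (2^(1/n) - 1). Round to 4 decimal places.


Compute 2^(1/70) = 1.0099512906
Subtract 1: 1.0099512906 - 1 = 0.0099512906
Multiply by n: 70 * 0.0099512906 = 0.6965903420
Round to 4 dp: 0.6966

0.6966


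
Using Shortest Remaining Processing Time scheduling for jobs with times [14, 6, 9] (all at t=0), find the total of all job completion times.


Since all jobs arrive at t=0, SRPT equals SPT ordering.
SPT order: [6, 9, 14]
Completion times:
  Job 1: p=6, C=6
  Job 2: p=9, C=15
  Job 3: p=14, C=29
Total completion time = 6 + 15 + 29 = 50

50


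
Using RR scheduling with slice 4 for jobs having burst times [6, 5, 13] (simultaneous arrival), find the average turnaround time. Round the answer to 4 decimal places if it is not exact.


Time quantum = 4
Execution trace:
  J1 runs 4 units, time = 4
  J2 runs 4 units, time = 8
  J3 runs 4 units, time = 12
  J1 runs 2 units, time = 14
  J2 runs 1 units, time = 15
  J3 runs 4 units, time = 19
  J3 runs 4 units, time = 23
  J3 runs 1 units, time = 24
Finish times: [14, 15, 24]
Average turnaround = 53/3 = 17.6667

17.6667


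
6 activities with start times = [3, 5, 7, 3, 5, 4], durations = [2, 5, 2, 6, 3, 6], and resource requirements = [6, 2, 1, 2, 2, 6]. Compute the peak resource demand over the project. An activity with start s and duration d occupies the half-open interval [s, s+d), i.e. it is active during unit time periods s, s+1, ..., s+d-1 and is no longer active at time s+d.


Each activity i is active on [start_i, start_i + duration_i).
Compute total resource usage per time slot:
  t=0: active resources = [], total = 0
  t=1: active resources = [], total = 0
  t=2: active resources = [], total = 0
  t=3: active resources = [6, 2], total = 8
  t=4: active resources = [6, 2, 6], total = 14
  t=5: active resources = [2, 2, 2, 6], total = 12
  t=6: active resources = [2, 2, 2, 6], total = 12
  t=7: active resources = [2, 1, 2, 2, 6], total = 13
  t=8: active resources = [2, 1, 2, 6], total = 11
  t=9: active resources = [2, 6], total = 8
Peak resource demand = 14

14


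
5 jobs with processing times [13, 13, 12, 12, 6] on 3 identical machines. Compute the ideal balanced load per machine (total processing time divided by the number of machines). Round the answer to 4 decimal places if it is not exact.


Total processing time = 13 + 13 + 12 + 12 + 6 = 56
Number of machines = 3
Ideal balanced load = 56 / 3 = 18.6667

18.6667


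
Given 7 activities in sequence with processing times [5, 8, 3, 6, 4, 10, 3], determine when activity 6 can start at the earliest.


Activity 6 starts after activities 1 through 5 complete.
Predecessor durations: [5, 8, 3, 6, 4]
ES = 5 + 8 + 3 + 6 + 4 = 26

26


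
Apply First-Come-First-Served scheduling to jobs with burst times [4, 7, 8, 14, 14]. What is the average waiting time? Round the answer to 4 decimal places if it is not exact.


FCFS order (as given): [4, 7, 8, 14, 14]
Waiting times:
  Job 1: wait = 0
  Job 2: wait = 4
  Job 3: wait = 11
  Job 4: wait = 19
  Job 5: wait = 33
Sum of waiting times = 67
Average waiting time = 67/5 = 13.4

13.4


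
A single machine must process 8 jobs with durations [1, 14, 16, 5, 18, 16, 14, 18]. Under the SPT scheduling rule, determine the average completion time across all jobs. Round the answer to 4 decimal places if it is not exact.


Sort jobs by processing time (SPT order): [1, 5, 14, 14, 16, 16, 18, 18]
Compute completion times sequentially:
  Job 1: processing = 1, completes at 1
  Job 2: processing = 5, completes at 6
  Job 3: processing = 14, completes at 20
  Job 4: processing = 14, completes at 34
  Job 5: processing = 16, completes at 50
  Job 6: processing = 16, completes at 66
  Job 7: processing = 18, completes at 84
  Job 8: processing = 18, completes at 102
Sum of completion times = 363
Average completion time = 363/8 = 45.375

45.375


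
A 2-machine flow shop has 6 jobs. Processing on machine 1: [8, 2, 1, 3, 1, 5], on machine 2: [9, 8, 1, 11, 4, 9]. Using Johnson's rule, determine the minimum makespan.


Apply Johnson's rule:
  Group 1 (a <= b): [(3, 1, 1), (5, 1, 4), (2, 2, 8), (4, 3, 11), (6, 5, 9), (1, 8, 9)]
  Group 2 (a > b): []
Optimal job order: [3, 5, 2, 4, 6, 1]
Schedule:
  Job 3: M1 done at 1, M2 done at 2
  Job 5: M1 done at 2, M2 done at 6
  Job 2: M1 done at 4, M2 done at 14
  Job 4: M1 done at 7, M2 done at 25
  Job 6: M1 done at 12, M2 done at 34
  Job 1: M1 done at 20, M2 done at 43
Makespan = 43

43


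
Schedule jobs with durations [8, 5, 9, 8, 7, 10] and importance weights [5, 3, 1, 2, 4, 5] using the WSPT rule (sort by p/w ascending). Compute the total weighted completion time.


Compute p/w ratios and sort ascending (WSPT): [(8, 5), (5, 3), (7, 4), (10, 5), (8, 2), (9, 1)]
Compute weighted completion times:
  Job (p=8,w=5): C=8, w*C=5*8=40
  Job (p=5,w=3): C=13, w*C=3*13=39
  Job (p=7,w=4): C=20, w*C=4*20=80
  Job (p=10,w=5): C=30, w*C=5*30=150
  Job (p=8,w=2): C=38, w*C=2*38=76
  Job (p=9,w=1): C=47, w*C=1*47=47
Total weighted completion time = 432

432


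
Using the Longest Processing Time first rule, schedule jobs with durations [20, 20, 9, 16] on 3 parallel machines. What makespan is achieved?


Sort jobs in decreasing order (LPT): [20, 20, 16, 9]
Assign each job to the least loaded machine:
  Machine 1: jobs [20], load = 20
  Machine 2: jobs [20], load = 20
  Machine 3: jobs [16, 9], load = 25
Makespan = max load = 25

25


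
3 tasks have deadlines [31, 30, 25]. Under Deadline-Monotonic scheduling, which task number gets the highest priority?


Sort tasks by relative deadline (ascending):
  Task 3: deadline = 25
  Task 2: deadline = 30
  Task 1: deadline = 31
Priority order (highest first): [3, 2, 1]
Highest priority task = 3

3


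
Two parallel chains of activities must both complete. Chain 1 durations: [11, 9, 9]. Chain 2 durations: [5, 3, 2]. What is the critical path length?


Path A total = 11 + 9 + 9 = 29
Path B total = 5 + 3 + 2 = 10
Critical path = longest path = max(29, 10) = 29

29


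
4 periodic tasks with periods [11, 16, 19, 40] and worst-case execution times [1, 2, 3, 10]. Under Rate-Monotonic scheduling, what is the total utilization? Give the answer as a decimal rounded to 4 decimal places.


Compute individual utilizations (exact fractions):
  Task 1: C/T = 1/11 (approx. 0.0909)
  Task 2: C/T = 2/16 = 1/8 (approx. 0.125)
  Task 3: C/T = 3/19 (approx. 0.1579)
  Task 4: C/T = 10/40 = 1/4 (approx. 0.25)
Total utilization U = 1/11 + 1/8 + 3/19 + 1/4 = 1043/1672
Rounded to 4 decimal places: U = 0.6238
RM (Liu & Layland) bound for 4 tasks = 0.756828; compare with U = 1043/1672 (approx. 0.623804)
U <= bound, so schedulable by RM sufficient condition.

0.6238


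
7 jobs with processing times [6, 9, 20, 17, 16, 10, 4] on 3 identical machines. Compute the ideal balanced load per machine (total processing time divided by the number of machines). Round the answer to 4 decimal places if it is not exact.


Total processing time = 6 + 9 + 20 + 17 + 16 + 10 + 4 = 82
Number of machines = 3
Ideal balanced load = 82 / 3 = 27.3333

27.3333


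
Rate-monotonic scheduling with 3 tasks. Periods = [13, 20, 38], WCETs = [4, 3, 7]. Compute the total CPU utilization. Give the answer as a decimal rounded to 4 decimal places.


Compute individual utilizations (exact fractions):
  Task 1: C/T = 4/13 (approx. 0.3077)
  Task 2: C/T = 3/20 (approx. 0.15)
  Task 3: C/T = 7/38 (approx. 0.1842)
Total utilization U = 4/13 + 3/20 + 7/38 = 3171/4940
Rounded to 4 decimal places: U = 0.6419
RM (Liu & Layland) bound for 3 tasks = 0.779763; compare with U = 3171/4940 (approx. 0.641903)
U <= bound, so schedulable by RM sufficient condition.

0.6419


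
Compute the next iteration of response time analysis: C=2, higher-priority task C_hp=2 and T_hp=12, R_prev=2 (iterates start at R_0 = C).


R_next = C + ceil(R_prev / T_hp) * C_hp
ceil(2 / 12) = ceil(0.1667) = 1
Interference = 1 * 2 = 2
R_next = 2 + 2 = 4

4


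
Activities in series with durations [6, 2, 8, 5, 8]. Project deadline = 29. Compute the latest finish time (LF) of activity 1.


LF(activity 1) = deadline - sum of successor durations
Successors: activities 2 through 5 with durations [2, 8, 5, 8]
Sum of successor durations = 23
LF = 29 - 23 = 6

6


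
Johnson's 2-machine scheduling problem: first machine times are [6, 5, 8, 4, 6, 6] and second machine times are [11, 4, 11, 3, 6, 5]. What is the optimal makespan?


Apply Johnson's rule:
  Group 1 (a <= b): [(1, 6, 11), (5, 6, 6), (3, 8, 11)]
  Group 2 (a > b): [(6, 6, 5), (2, 5, 4), (4, 4, 3)]
Optimal job order: [1, 5, 3, 6, 2, 4]
Schedule:
  Job 1: M1 done at 6, M2 done at 17
  Job 5: M1 done at 12, M2 done at 23
  Job 3: M1 done at 20, M2 done at 34
  Job 6: M1 done at 26, M2 done at 39
  Job 2: M1 done at 31, M2 done at 43
  Job 4: M1 done at 35, M2 done at 46
Makespan = 46

46


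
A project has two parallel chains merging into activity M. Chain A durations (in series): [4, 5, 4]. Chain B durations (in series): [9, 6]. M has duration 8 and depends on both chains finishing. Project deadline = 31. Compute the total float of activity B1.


Forward pass: ES(B1) = sum of predecessors on chain B = 0
EF = ES + duration = 0 + 9 = 9
Backward pass: LF(M) = deadline = 31; LS(M) = 31 - 8 = 23
LF(B1) = LS(M) - sum(successors on chain B) = 23 - 6 = 17
LS = LF - duration = 17 - 9 = 8
Total float = LS - ES = 8 - 0 = 8

8


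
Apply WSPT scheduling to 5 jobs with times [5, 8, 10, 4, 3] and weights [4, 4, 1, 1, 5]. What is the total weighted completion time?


Compute p/w ratios and sort ascending (WSPT): [(3, 5), (5, 4), (8, 4), (4, 1), (10, 1)]
Compute weighted completion times:
  Job (p=3,w=5): C=3, w*C=5*3=15
  Job (p=5,w=4): C=8, w*C=4*8=32
  Job (p=8,w=4): C=16, w*C=4*16=64
  Job (p=4,w=1): C=20, w*C=1*20=20
  Job (p=10,w=1): C=30, w*C=1*30=30
Total weighted completion time = 161

161


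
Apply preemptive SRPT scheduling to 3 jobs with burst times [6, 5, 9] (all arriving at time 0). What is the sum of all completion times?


Since all jobs arrive at t=0, SRPT equals SPT ordering.
SPT order: [5, 6, 9]
Completion times:
  Job 1: p=5, C=5
  Job 2: p=6, C=11
  Job 3: p=9, C=20
Total completion time = 5 + 11 + 20 = 36

36


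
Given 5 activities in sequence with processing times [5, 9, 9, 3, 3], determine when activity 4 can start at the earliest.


Activity 4 starts after activities 1 through 3 complete.
Predecessor durations: [5, 9, 9]
ES = 5 + 9 + 9 = 23

23


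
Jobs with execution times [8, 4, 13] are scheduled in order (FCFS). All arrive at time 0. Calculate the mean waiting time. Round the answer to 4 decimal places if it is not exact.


FCFS order (as given): [8, 4, 13]
Waiting times:
  Job 1: wait = 0
  Job 2: wait = 8
  Job 3: wait = 12
Sum of waiting times = 20
Average waiting time = 20/3 = 6.6667

6.6667
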